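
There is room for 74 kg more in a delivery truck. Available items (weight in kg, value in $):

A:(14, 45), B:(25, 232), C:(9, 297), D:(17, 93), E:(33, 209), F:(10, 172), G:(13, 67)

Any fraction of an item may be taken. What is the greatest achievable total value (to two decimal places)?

Greedy by value/weight ratio, highest first.
Ratios (sorted): C 33.00, F 17.20, B 9.28, E 6.33, D 5.47, G 5.15, A 3.21
take C (9 @ 297); take F (10 @ 172); take B (25 @ 232); take 30/33 of E → 190.00. Capacity used 74/74.
Total value = 891.00

891.00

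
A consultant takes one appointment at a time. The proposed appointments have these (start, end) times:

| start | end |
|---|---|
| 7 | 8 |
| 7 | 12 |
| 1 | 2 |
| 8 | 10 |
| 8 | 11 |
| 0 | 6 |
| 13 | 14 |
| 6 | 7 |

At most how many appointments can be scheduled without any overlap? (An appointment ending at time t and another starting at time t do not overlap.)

By end time: (1,2), (0,6), (6,7), (7,8), (8,10), (8,11), (7,12), (13,14).
Pick (1,2); next start ≥ 2 → (6,7); next start ≥ 7 → (7,8); next start ≥ 8 → (8,10); next start ≥ 10 → (13,14).
Selected 5 appointments.

5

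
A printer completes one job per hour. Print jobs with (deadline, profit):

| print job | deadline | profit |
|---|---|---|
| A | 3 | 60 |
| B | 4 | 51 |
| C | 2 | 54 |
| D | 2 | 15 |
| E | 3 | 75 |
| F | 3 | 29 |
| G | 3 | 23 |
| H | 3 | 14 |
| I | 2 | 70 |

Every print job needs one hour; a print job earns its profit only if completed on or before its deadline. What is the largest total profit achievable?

Take jobs in profit order; each goes to the latest open slot no later than its deadline.
By profit: E(d3,75), I(d2,70), A(d3,60), C(d2,54), B(d4,51), F(d3,29), G(d3,23), D(d2,15), H(d3,14)
E→slot 3; I→slot 2; A→slot 1; C skipped; B→slot 4; F skipped; G skipped; D skipped; H skipped.
Profit = 60 + 70 + 75 + 51 = 256

256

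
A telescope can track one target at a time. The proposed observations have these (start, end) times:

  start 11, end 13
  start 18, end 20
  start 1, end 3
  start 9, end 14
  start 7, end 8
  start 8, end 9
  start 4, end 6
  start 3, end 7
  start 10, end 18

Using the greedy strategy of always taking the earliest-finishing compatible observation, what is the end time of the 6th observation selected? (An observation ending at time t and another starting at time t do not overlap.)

Greedy by earliest finish: after sorting by end time, pick each interval compatible with the last pick.
By end time: (1,3), (4,6), (3,7), (7,8), (8,9), (11,13), (9,14), (10,18), (18,20).
Pick (1,3); next start ≥ 3 → (4,6); next start ≥ 6 → (7,8); next start ≥ 8 → (8,9); next start ≥ 9 → (11,13); next start ≥ 13 → (18,20).
Selected: (1,3) (4,6) (7,8) (8,9) (11,13) (18,20)

20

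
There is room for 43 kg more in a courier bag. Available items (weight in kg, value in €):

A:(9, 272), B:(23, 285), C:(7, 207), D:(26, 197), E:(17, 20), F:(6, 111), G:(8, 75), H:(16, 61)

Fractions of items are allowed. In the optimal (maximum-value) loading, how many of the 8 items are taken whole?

Greedy by value/weight ratio, highest first.
Ratios (sorted): A 30.22, C 29.57, F 18.50, B 12.39, G 9.38, D 7.58, H 3.81, E 1.18
take A (9 @ 272); take C (7 @ 207); take F (6 @ 111); take 21/23 of B → 260.22. Capacity used 43/43.
3 item(s) taken whole; one partial (take 21/23 of B).

3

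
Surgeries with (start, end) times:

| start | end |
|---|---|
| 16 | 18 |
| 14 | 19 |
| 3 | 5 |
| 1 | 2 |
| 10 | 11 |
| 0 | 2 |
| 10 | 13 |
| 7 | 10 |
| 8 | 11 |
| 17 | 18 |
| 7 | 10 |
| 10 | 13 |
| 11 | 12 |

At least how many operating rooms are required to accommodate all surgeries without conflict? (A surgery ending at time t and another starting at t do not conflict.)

The answer is the maximum number of intervals overlapping at any instant.
starts: [0, 1, 3, 7, 7, 8, 10, 10, 10, 11, 14, 16, 17]
ends:   [2, 2, 5, 10, 10, 11, 11, 12, 13, 13, 18, 18, 19]
s0→1 s1→2 e2→1 e2→0 s3→1 e5→0 s7→1 s7→2 s8→3 e10→2 e10→1 s10→2 s10→3 s10→4  — peak 4.

4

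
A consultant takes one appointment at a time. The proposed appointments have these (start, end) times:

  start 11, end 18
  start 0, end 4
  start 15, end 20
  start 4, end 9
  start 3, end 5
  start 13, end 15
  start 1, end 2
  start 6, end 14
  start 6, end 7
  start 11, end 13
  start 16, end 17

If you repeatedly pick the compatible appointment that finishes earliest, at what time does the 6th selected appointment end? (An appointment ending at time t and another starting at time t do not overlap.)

Order by finish time; keep every interval that doesn't clash with the previous kept one.
By end time: (1,2), (0,4), (3,5), (6,7), (4,9), (11,13), (6,14), (13,15), (16,17), (11,18), (15,20).
Pick (1,2); next start ≥ 2 → (3,5); next start ≥ 5 → (6,7); next start ≥ 7 → (11,13); next start ≥ 13 → (13,15); next start ≥ 15 → (16,17).
Selected: (1,2) (3,5) (6,7) (11,13) (13,15) (16,17)

17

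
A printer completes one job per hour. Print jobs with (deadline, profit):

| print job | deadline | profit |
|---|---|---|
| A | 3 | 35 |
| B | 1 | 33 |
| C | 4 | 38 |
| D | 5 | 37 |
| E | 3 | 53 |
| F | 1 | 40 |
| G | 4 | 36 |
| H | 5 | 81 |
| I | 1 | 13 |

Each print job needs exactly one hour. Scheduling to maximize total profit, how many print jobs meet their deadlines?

Take jobs in profit order; each goes to the latest open slot no later than its deadline.
By profit: H(d5,81), E(d3,53), F(d1,40), C(d4,38), D(d5,37), G(d4,36), A(d3,35), B(d1,33), I(d1,13)
H→slot 5; E→slot 3; F→slot 1; C→slot 4; D→slot 2; G skipped; A skipped; B skipped; I skipped.
5 of 9 scheduled.

5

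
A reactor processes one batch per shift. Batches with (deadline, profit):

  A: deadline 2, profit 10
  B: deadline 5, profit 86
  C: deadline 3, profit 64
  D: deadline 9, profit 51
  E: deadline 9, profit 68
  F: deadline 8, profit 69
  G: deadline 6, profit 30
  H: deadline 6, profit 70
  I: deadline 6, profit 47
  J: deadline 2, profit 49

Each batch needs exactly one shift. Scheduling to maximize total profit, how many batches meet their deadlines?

By profit: B(d5,86), H(d6,70), F(d8,69), E(d9,68), C(d3,64), D(d9,51), J(d2,49), I(d6,47), G(d6,30), A(d2,10)
B→slot 5; H→slot 6; F→slot 8; E→slot 9; C→slot 3; D→slot 7; J→slot 2; I→slot 4; G→slot 1; A skipped.
9 of 10 scheduled.

9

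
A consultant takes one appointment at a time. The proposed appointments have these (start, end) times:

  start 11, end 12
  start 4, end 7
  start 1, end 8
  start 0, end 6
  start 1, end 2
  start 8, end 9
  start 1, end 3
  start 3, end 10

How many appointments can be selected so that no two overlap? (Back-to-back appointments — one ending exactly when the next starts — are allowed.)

4

By end time: (1,2), (1,3), (0,6), (4,7), (1,8), (8,9), (3,10), (11,12).
Pick (1,2); next start ≥ 2 → (4,7); next start ≥ 7 → (8,9); next start ≥ 9 → (11,12).
Selected 4 appointments.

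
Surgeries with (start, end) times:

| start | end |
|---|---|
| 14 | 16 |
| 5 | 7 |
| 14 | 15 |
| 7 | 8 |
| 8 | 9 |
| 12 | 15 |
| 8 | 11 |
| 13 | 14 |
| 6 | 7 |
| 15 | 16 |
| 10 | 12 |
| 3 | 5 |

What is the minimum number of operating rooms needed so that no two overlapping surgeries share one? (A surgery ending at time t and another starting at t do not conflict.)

The answer is the maximum number of intervals overlapping at any instant.
starts: [3, 5, 6, 7, 8, 8, 10, 12, 13, 14, 14, 15]
ends:   [5, 7, 7, 8, 9, 11, 12, 14, 15, 15, 16, 16]
s3→1 e5→0 s5→1 s6→2 e7→1 e7→0 s7→1 e8→0 s8→1 s8→2 e9→1 s10→2 e11→1 e12→0 s12→1 s13→2 e14→1 s14→2 s14→3  — peak 3.

3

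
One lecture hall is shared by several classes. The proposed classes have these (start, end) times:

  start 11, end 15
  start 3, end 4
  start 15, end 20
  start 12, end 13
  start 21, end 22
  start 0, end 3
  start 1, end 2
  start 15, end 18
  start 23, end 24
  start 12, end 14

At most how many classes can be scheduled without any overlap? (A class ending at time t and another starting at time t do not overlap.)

Greedy by earliest finish: after sorting by end time, pick each interval compatible with the last pick.
Sorted by end: (1,2)  (0,3)  (3,4)  (12,13)  (12,14)  (11,15)  (15,18)  (15,20)  (21,22)  (23,24)
take (1,2); take (3,4); take (12,13); skip (12,14); take (15,18); take (21,22); take (23,24).
Selected 6 classes.

6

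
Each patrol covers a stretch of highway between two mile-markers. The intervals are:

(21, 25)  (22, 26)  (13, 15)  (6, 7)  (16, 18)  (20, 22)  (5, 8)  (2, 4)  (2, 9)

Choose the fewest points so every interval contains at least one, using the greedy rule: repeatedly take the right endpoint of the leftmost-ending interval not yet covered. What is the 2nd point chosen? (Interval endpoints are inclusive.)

7

Sorted: [2,4] [6,7] [5,8] [2,9] [13,15] [16,18] [20,22] [21,25] [22,26]
{[2,4]} hit by 4; {[6,7],[5,8],[2,9]} hit by 7; {[13,15]} hit by 15; {[16,18]} hit by 18; {[20,22],[21,25],[22,26]} hit by 22.
Points: 4, 7, 15, 18, 22 (5 total).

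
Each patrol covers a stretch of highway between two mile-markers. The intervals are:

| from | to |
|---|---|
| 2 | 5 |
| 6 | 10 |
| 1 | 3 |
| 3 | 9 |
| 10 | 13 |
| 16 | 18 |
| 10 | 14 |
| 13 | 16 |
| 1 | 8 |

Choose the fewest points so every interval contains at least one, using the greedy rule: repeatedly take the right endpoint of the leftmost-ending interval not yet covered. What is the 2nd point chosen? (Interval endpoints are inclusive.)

10

By right end: [1,3]  [2,5]  [1,8]  [3,9]  [6,10]  [10,13]  [10,14]  [13,16]  [16,18]
[1,3] uncovered → point at 3; [6,10] uncovered → point at 10; [13,16] uncovered → point at 16.
Points: 3, 10, 16 (3 total).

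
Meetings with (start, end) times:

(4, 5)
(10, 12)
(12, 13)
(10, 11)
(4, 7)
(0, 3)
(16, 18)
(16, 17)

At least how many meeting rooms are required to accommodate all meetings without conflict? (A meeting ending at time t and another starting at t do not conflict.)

The answer is the maximum number of intervals overlapping at any instant.
starts: [0, 4, 4, 10, 10, 12, 16, 16]
ends:   [3, 5, 7, 11, 12, 13, 17, 18]
s0→1 e3→0 s4→1 s4→2  — peak 2.

2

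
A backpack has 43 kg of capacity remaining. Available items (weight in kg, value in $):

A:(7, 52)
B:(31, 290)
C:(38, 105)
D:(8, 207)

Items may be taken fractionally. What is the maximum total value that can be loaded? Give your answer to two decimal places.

Greedy by value/weight ratio, highest first.
Ratios (sorted): D 25.88, B 9.35, A 7.43, C 2.76
take D (8 @ 207); take B (31 @ 290); take 4/7 of A → 29.71. Capacity used 43/43.
Total value = 526.71

526.71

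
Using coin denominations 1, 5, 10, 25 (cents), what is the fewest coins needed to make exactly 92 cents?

92 − 3×25→17 − 1×10→7 − 1×5→2 − 2×1→0
Total coins = 3 + 1 + 1 + 2 = 7

7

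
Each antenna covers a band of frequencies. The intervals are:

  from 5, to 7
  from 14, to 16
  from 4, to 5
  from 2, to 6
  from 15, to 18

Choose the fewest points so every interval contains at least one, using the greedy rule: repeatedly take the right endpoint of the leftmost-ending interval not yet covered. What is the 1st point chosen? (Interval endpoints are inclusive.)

5

Process intervals by earliest right end; each time one isn't hit yet, stab at its right endpoint.
By right end: [4,5]  [2,6]  [5,7]  [14,16]  [15,18]
[4,5] uncovered → point at 5; [14,16] uncovered → point at 16.
Points: 5, 16 (2 total).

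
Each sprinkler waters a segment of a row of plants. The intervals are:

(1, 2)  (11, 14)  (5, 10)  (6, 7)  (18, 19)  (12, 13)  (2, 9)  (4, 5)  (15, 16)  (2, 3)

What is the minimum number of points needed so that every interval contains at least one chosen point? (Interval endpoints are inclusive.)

6

Process intervals by earliest right end; each time one isn't hit yet, stab at its right endpoint.
By right end: [1,2]  [2,3]  [4,5]  [6,7]  [2,9]  [5,10]  [12,13]  [11,14]  [15,16]  [18,19]
[1,2] uncovered → point at 2; [4,5] uncovered → point at 5; [6,7] uncovered → point at 7; [12,13] uncovered → point at 13; [15,16] uncovered → point at 16; [18,19] uncovered → point at 19.
Points: 2, 5, 7, 13, 16, 19 (6 total).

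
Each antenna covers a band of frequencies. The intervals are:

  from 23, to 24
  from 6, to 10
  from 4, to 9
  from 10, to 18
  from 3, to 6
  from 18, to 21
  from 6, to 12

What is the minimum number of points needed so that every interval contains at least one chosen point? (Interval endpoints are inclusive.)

Sorted: [3,6] [4,9] [6,10] [6,12] [10,18] [18,21] [23,24]
{[3,6],[4,9],[6,10],[6,12]} hit by 6; {[10,18],[18,21]} hit by 18; {[23,24]} hit by 24.
Points: 6, 18, 24 (3 total).

3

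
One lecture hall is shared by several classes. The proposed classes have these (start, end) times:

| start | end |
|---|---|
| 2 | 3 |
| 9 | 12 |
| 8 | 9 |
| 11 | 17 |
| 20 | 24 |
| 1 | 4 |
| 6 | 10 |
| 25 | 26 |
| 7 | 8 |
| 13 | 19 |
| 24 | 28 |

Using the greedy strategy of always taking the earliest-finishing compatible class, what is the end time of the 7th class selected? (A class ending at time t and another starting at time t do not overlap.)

26

By end time: (2,3), (1,4), (7,8), (8,9), (6,10), (9,12), (11,17), (13,19), (20,24), (25,26), (24,28).
Pick (2,3); next start ≥ 3 → (7,8); next start ≥ 8 → (8,9); next start ≥ 9 → (9,12); next start ≥ 12 → (13,19); next start ≥ 19 → (20,24); next start ≥ 24 → (25,26).
Selected: (2,3) (7,8) (8,9) (9,12) (13,19) (20,24) (25,26)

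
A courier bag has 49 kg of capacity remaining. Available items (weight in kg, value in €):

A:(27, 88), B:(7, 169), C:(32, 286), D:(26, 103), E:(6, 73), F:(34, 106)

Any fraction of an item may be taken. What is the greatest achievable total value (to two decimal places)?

543.85

Ratios (sorted): B 24.14, E 12.17, C 8.94, D 3.96, A 3.26, F 3.12
take B (7 @ 169); take E (6 @ 73); take C (32 @ 286); take 4/26 of D → 15.85. Capacity used 49/49.
Total value = 543.85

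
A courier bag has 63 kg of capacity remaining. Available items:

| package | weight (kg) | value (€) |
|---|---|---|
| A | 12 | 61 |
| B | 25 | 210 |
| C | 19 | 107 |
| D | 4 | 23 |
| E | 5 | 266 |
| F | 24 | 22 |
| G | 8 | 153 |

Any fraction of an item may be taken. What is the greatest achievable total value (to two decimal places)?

Ratios (sorted): E 53.20, G 19.12, B 8.40, D 5.75, C 5.63, A 5.08, F 0.92
take E (5 @ 266); take G (8 @ 153); take B (25 @ 210); take D (4 @ 23); take C (19 @ 107); take 2/12 of A → 10.17. Capacity used 63/63.
Total value = 769.17

769.17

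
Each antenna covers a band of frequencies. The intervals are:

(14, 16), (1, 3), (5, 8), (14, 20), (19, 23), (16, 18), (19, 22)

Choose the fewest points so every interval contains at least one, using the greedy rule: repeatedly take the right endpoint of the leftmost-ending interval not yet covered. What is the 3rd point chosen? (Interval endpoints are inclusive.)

By right end: [1,3]  [5,8]  [14,16]  [16,18]  [14,20]  [19,22]  [19,23]
[1,3] uncovered → point at 3; [5,8] uncovered → point at 8; [14,16] uncovered → point at 16; [19,22] uncovered → point at 22.
Points: 3, 8, 16, 22 (4 total).

16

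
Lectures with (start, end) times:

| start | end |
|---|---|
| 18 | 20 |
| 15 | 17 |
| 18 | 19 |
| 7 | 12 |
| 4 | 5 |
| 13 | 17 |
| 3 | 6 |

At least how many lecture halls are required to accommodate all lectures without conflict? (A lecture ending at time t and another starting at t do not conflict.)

Count concurrent intervals with a sweep; the peak is the room count.
starts: [3, 4, 7, 13, 15, 18, 18]
ends:   [5, 6, 12, 17, 17, 19, 20]
s3→1 s4→2  — peak 2.

2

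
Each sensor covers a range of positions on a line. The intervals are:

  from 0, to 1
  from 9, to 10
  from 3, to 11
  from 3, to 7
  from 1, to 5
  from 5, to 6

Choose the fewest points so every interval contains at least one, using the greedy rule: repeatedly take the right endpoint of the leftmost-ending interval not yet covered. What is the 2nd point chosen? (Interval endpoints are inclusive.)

6

By right end: [0,1]  [1,5]  [5,6]  [3,7]  [9,10]  [3,11]
[0,1] uncovered → point at 1; [5,6] uncovered → point at 6; [9,10] uncovered → point at 10.
Points: 1, 6, 10 (3 total).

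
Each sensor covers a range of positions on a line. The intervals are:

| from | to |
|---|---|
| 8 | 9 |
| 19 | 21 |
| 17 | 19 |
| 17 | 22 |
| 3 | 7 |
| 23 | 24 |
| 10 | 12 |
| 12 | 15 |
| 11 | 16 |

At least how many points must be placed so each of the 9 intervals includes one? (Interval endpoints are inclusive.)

Process intervals by earliest right end; each time one isn't hit yet, stab at its right endpoint.
Sorted: [3,7] [8,9] [10,12] [12,15] [11,16] [17,19] [19,21] [17,22] [23,24]
{[3,7]} hit by 7; {[8,9]} hit by 9; {[10,12],[12,15],[11,16]} hit by 12; {[17,19],[19,21],[17,22]} hit by 19; {[23,24]} hit by 24.
Points: 7, 9, 12, 19, 24 (5 total).

5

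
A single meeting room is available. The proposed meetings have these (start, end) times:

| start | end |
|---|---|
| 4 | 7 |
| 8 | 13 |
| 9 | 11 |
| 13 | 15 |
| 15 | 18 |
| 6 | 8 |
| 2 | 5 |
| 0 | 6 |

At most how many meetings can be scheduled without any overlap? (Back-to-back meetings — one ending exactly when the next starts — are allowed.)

Sort by end time and greedily take each interval whose start is ≥ the last chosen end.
By end time: (2,5), (0,6), (4,7), (6,8), (9,11), (8,13), (13,15), (15,18).
Pick (2,5); next start ≥ 5 → (6,8); next start ≥ 8 → (9,11); next start ≥ 11 → (13,15); next start ≥ 15 → (15,18).
Selected 5 meetings.

5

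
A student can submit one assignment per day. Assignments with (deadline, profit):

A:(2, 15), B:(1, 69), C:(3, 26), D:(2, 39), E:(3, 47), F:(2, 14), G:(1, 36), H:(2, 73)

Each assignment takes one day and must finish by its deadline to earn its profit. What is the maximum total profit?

189

Sort by profit descending; place each in the latest free slot ≤ its deadline.
Profit order: H=73 B=69 E=47 D=39 G=36 C=26 A=15 F=14
Assign: H→slot 2, B→slot 1, E→slot 3, D skipped, G skipped, C skipped, A skipped, F skipped.
Slots: [1:B] [2:H] [3:E]
Profit = 69 + 73 + 47 = 189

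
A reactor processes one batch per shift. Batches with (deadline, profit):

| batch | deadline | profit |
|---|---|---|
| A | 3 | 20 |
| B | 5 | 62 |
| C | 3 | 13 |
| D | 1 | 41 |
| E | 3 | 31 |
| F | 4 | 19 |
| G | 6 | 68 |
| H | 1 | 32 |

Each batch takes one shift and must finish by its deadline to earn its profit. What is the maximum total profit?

Take jobs in profit order; each goes to the latest open slot no later than its deadline.
By profit: G(d6,68), B(d5,62), D(d1,41), H(d1,32), E(d3,31), A(d3,20), F(d4,19), C(d3,13)
G→slot 6; B→slot 5; D→slot 1; H skipped; E→slot 3; A→slot 2; F→slot 4; C skipped.
Profit = 41 + 20 + 31 + 19 + 62 + 68 = 241

241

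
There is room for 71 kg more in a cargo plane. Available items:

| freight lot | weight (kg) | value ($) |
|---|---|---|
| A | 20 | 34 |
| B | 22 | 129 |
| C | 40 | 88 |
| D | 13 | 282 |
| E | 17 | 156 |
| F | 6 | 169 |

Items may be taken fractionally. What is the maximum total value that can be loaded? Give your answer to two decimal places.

764.60

Sort by value per unit weight and fill in that order.
Ratios (sorted): F 28.17, D 21.69, E 9.18, B 5.86, C 2.20, A 1.70
take F (6 @ 169); take D (13 @ 282); take E (17 @ 156); take B (22 @ 129); take 13/40 of C → 28.60. Capacity used 71/71.
Total value = 764.60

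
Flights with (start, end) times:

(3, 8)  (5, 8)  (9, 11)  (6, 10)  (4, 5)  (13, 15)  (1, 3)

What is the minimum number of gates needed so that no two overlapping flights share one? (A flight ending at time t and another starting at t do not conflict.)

3

Count concurrent intervals with a sweep; the peak is the room count.
starts: [1, 3, 4, 5, 6, 9, 13]
ends:   [3, 5, 8, 8, 10, 11, 15]
s1→1 e3→0 s3→1 s4→2 e5→1 s5→2 s6→3  — peak 3.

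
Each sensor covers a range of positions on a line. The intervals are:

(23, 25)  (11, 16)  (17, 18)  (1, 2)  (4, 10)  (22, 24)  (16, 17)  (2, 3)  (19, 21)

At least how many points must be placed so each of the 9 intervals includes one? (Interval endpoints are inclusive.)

Sorted: [1,2] [2,3] [4,10] [11,16] [16,17] [17,18] [19,21] [22,24] [23,25]
{[1,2],[2,3]} hit by 2; {[4,10]} hit by 10; {[11,16],[16,17]} hit by 16; {[17,18]} hit by 18; {[19,21]} hit by 21; {[22,24],[23,25]} hit by 24.
Points: 2, 10, 16, 18, 21, 24 (6 total).

6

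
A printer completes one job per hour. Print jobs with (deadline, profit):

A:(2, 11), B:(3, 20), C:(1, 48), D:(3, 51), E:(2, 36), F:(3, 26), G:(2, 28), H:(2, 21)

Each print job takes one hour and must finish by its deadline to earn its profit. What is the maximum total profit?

135

Sort by profit descending; place each in the latest free slot ≤ its deadline.
Profit order: D=51 C=48 E=36 G=28 F=26 H=21 B=20 A=11
Assign: D→slot 3, C→slot 1, E→slot 2, G skipped, F skipped, H skipped, B skipped, A skipped.
Slots: [1:C] [2:E] [3:D]
Profit = 48 + 36 + 51 = 135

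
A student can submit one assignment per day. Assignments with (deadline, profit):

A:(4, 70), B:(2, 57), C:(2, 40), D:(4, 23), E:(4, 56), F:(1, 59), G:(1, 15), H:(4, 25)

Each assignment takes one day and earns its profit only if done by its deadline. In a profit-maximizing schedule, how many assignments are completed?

Profit order: A=70 F=59 B=57 E=56 C=40 H=25 D=23 G=15
Assign: A→slot 4, F→slot 1, B→slot 2, E→slot 3, C skipped, H skipped, D skipped, G skipped.
Slots: [1:F] [2:B] [3:E] [4:A]
4 of 8 scheduled.

4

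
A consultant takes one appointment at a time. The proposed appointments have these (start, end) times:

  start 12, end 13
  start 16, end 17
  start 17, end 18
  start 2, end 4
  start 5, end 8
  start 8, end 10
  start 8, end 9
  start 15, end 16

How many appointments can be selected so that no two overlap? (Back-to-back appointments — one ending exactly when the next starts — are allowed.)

Order by finish time; keep every interval that doesn't clash with the previous kept one.
By end time: (2,4), (5,8), (8,9), (8,10), (12,13), (15,16), (16,17), (17,18).
Pick (2,4); next start ≥ 4 → (5,8); next start ≥ 8 → (8,9); next start ≥ 9 → (12,13); next start ≥ 13 → (15,16); next start ≥ 16 → (16,17); next start ≥ 17 → (17,18).
Selected 7 appointments.

7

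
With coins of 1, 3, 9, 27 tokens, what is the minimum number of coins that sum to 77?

Greedy: take as many of the largest coin as possible, then repeat with the remainder.
77 = 2×27 + 2×9 + 1×3 + 2×1
Total coins = 2 + 2 + 1 + 2 = 7

7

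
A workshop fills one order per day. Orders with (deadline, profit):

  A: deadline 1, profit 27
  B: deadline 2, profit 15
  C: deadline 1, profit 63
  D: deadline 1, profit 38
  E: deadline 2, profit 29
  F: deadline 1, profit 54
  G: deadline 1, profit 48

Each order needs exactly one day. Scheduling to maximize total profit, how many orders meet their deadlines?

2

Sort by profit descending; place each in the latest free slot ≤ its deadline.
By profit: C(d1,63), F(d1,54), G(d1,48), D(d1,38), E(d2,29), A(d1,27), B(d2,15)
C→slot 1; F skipped; G skipped; D skipped; E→slot 2; A skipped; B skipped.
2 of 7 scheduled.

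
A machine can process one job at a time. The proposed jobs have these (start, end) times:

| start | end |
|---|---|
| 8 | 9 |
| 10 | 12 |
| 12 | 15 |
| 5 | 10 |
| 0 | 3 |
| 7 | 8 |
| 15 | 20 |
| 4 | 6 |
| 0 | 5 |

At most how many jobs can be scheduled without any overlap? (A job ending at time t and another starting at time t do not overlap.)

By end time: (0,3), (0,5), (4,6), (7,8), (8,9), (5,10), (10,12), (12,15), (15,20).
Pick (0,3); next start ≥ 3 → (4,6); next start ≥ 6 → (7,8); next start ≥ 8 → (8,9); next start ≥ 9 → (10,12); next start ≥ 12 → (12,15); next start ≥ 15 → (15,20).
Selected 7 jobs.

7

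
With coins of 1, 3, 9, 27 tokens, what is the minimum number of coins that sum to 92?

Greedy: take as many of the largest coin as possible, then repeat with the remainder.
92 − 3×27→11 − 1×9→2 − 2×1→0
Total coins = 3 + 1 + 2 = 6

6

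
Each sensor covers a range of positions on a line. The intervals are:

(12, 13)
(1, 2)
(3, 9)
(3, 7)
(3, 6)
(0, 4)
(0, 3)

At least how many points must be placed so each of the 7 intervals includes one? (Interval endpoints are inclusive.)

Sort by right endpoint; whenever an interval is uncovered, place a point at its right end.
By right end: [1,2]  [0,3]  [0,4]  [3,6]  [3,7]  [3,9]  [12,13]
[1,2] uncovered → point at 2; [3,6] uncovered → point at 6; [12,13] uncovered → point at 13.
Points: 2, 6, 13 (3 total).

3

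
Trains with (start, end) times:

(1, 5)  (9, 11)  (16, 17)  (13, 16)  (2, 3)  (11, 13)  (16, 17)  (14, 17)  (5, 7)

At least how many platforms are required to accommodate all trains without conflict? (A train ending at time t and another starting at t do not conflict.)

3

Count concurrent intervals with a sweep; the peak is the room count.
starts: [1, 2, 5, 9, 11, 13, 14, 16, 16]
ends:   [3, 5, 7, 11, 13, 16, 17, 17, 17]
s1→1 s2→2 e3→1 e5→0 s5→1 e7→0 s9→1 e11→0 s11→1 e13→0 s13→1 s14→2 e16→1 s16→2 s16→3  — peak 3.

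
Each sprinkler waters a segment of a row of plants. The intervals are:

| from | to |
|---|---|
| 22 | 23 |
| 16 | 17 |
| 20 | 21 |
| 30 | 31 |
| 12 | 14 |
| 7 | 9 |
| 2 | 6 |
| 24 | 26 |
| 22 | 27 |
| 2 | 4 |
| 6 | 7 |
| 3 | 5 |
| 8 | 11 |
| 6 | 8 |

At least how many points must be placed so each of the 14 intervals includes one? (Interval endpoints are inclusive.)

9

Process intervals by earliest right end; each time one isn't hit yet, stab at its right endpoint.
Sorted: [2,4] [3,5] [2,6] [6,7] [6,8] [7,9] [8,11] [12,14] [16,17] [20,21] [22,23] [24,26] [22,27] [30,31]
{[2,4],[3,5],[2,6]} hit by 4; {[6,7],[6,8],[7,9]} hit by 7; {[8,11]} hit by 11; {[12,14]} hit by 14; {[16,17]} hit by 17; {[20,21]} hit by 21; {[22,23]} hit by 23; {[24,26],[22,27]} hit by 26; {[30,31]} hit by 31.
Points: 4, 7, 11, 14, 17, 21, 23, 26, 31 (9 total).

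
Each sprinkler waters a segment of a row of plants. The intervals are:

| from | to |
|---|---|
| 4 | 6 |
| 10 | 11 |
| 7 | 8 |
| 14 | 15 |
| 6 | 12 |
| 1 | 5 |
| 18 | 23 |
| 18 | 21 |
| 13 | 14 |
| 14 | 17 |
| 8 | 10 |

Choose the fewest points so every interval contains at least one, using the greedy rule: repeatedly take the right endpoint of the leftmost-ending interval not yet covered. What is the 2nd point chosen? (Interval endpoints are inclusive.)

Process intervals by earliest right end; each time one isn't hit yet, stab at its right endpoint.
Sorted: [1,5] [4,6] [7,8] [8,10] [10,11] [6,12] [13,14] [14,15] [14,17] [18,21] [18,23]
{[1,5],[4,6]} hit by 5; {[7,8],[8,10]} hit by 8; {[10,11],[6,12]} hit by 11; {[13,14],[14,15],[14,17]} hit by 14; {[18,21],[18,23]} hit by 21.
Points: 5, 8, 11, 14, 21 (5 total).

8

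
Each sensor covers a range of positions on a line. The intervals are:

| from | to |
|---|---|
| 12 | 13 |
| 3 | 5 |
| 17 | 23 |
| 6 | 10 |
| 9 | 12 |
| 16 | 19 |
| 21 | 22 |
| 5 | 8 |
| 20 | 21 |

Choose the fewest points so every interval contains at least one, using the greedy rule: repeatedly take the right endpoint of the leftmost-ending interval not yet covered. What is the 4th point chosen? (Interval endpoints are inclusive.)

Process intervals by earliest right end; each time one isn't hit yet, stab at its right endpoint.
Sorted: [3,5] [5,8] [6,10] [9,12] [12,13] [16,19] [20,21] [21,22] [17,23]
{[3,5],[5,8]} hit by 5; {[6,10],[9,12]} hit by 10; {[12,13]} hit by 13; {[16,19]} hit by 19; {[20,21],[21,22],[17,23]} hit by 21.
Points: 5, 10, 13, 19, 21 (5 total).

19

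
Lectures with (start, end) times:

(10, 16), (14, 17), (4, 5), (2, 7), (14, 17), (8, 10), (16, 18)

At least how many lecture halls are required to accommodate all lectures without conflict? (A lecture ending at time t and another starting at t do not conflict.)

Events (time:±→running): 2:+→1 4:+→2 5:-→1 7:-→0 8:+→1 10:-→0 10:+→1 14:+→2 14:+→3 … peak 3.

3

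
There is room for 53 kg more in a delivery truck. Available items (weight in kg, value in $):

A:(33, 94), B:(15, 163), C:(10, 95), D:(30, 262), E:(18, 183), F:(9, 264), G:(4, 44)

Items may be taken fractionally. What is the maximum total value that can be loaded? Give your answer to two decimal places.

Greedy by value/weight ratio, highest first.
Order: F (264/9=29.33) > G (44/4=11.00) > B (163/15=10.87) > E (183/18=10.17) > C (95/10=9.50) > D (262/30=8.73) > A (94/33=2.85)
Fill: take F (9 @ 264) → take G (4 @ 44) → take B (15 @ 163) → take E (18 @ 183) → take 7/10 of C → 66.50; 53/53 used.
Total value = 720.50

720.50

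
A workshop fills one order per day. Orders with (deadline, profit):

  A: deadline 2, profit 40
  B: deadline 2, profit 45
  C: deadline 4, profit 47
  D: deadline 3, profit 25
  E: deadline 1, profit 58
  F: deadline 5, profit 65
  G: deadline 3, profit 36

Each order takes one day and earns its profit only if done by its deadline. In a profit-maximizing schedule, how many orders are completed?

Take jobs in profit order; each goes to the latest open slot no later than its deadline.
Profit order: F=65 E=58 C=47 B=45 A=40 G=36 D=25
Assign: F→slot 5, E→slot 1, C→slot 4, B→slot 2, A skipped, G→slot 3, D skipped.
Slots: [1:E] [2:B] [3:G] [4:C] [5:F]
5 of 7 scheduled.

5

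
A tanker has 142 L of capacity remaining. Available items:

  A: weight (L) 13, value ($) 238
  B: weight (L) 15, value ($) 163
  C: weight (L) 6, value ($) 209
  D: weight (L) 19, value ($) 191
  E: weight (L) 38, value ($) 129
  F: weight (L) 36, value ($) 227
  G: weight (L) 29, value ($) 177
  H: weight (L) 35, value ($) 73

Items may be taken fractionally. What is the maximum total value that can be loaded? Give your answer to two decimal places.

Sort by value per unit weight and fill in that order.
Order: C (209/6=34.83) > A (238/13=18.31) > B (163/15=10.87) > D (191/19=10.05) > F (227/36=6.31) > G (177/29=6.10) > E (129/38=3.39) > H (73/35=2.09)
Fill: take C (6 @ 209) → take A (13 @ 238) → take B (15 @ 163) → take D (19 @ 191) → take F (36 @ 227) → take G (29 @ 177) → take 24/38 of E → 81.47; 142/142 used.
Total value = 1286.47

1286.47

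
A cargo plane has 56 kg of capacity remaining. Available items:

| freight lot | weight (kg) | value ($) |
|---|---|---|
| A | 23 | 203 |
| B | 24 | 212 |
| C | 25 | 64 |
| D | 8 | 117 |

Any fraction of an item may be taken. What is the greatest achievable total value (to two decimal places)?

534.56

Greedy by value/weight ratio, highest first.
Order: D (117/8=14.62) > B (212/24=8.83) > A (203/23=8.83) > C (64/25=2.56)
Fill: take D (8 @ 117) → take B (24 @ 212) → take A (23 @ 203) → take 1/25 of C → 2.56; 56/56 used.
Total value = 534.56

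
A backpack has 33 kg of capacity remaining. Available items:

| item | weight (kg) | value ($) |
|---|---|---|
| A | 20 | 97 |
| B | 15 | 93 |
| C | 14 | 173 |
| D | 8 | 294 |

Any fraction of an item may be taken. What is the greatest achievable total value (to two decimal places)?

Greedy by value/weight ratio, highest first.
Order: D (294/8=36.75) > C (173/14=12.36) > B (93/15=6.20) > A (97/20=4.85)
Fill: take D (8 @ 294) → take C (14 @ 173) → take 11/15 of B → 68.20; 33/33 used.
Total value = 535.20

535.20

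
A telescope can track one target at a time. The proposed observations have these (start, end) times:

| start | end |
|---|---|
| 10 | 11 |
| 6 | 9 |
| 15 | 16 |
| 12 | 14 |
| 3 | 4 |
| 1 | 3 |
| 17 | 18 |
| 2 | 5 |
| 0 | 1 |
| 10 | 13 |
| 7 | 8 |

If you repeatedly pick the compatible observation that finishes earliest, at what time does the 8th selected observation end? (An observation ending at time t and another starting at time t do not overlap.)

Sorted by end: (0,1)  (1,3)  (3,4)  (2,5)  (7,8)  (6,9)  (10,11)  (10,13)  (12,14)  (15,16)  (17,18)
take (0,1); take (1,3); take (3,4); skip (2,5); take (7,8); take (10,11); skip (10,13); take (12,14); take (15,16); take (17,18).
Selected: (0,1) (1,3) (3,4) (7,8) (10,11) (12,14) (15,16) (17,18)

18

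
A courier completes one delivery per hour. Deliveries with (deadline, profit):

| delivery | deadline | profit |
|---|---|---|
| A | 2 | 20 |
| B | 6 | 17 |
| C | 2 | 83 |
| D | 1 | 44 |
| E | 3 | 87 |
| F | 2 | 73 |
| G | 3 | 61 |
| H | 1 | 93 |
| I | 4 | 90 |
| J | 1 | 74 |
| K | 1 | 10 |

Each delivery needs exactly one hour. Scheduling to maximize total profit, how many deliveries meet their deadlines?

Sort by profit descending; place each in the latest free slot ≤ its deadline.
By profit: H(d1,93), I(d4,90), E(d3,87), C(d2,83), J(d1,74), F(d2,73), G(d3,61), D(d1,44), A(d2,20), B(d6,17), K(d1,10)
H→slot 1; I→slot 4; E→slot 3; C→slot 2; J skipped; F skipped; G skipped; D skipped; A skipped; B→slot 6; K skipped.
5 of 11 scheduled.

5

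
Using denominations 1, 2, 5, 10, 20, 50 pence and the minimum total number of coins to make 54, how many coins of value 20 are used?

Greedy: take as many of the largest coin as possible, then repeat with the remainder.
54 = 1×50 + 2×2
Count of 20: 0

0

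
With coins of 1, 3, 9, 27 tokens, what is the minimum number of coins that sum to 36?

36 = 1×27 + 1×9
Total coins = 1 + 1 = 2

2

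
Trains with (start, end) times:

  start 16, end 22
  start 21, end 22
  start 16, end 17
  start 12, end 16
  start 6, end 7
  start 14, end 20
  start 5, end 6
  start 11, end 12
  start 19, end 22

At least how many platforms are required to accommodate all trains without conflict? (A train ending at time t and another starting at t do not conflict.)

3

The answer is the maximum number of intervals overlapping at any instant.
Events (time:±→running): 5:+→1 6:-→0 6:+→1 7:-→0 11:+→1 12:-→0 12:+→1 14:+→2 16:-→1 16:+→2 16:+→3 … peak 3.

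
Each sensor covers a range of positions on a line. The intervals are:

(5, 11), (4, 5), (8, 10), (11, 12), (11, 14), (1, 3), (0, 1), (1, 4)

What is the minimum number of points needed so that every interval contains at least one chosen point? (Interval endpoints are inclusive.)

Process intervals by earliest right end; each time one isn't hit yet, stab at its right endpoint.
By right end: [0,1]  [1,3]  [1,4]  [4,5]  [8,10]  [5,11]  [11,12]  [11,14]
[0,1] uncovered → point at 1; [4,5] uncovered → point at 5; [8,10] uncovered → point at 10; [11,12] uncovered → point at 12.
Points: 1, 5, 10, 12 (4 total).

4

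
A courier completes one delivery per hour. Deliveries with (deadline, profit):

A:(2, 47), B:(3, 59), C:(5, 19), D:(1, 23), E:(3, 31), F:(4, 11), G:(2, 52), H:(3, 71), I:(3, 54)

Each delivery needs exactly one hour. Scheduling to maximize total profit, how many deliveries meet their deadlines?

5

Sort by profit descending; place each in the latest free slot ≤ its deadline.
Profit order: H=71 B=59 I=54 G=52 A=47 E=31 D=23 C=19 F=11
Assign: H→slot 3, B→slot 2, I→slot 1, G skipped, A skipped, E skipped, D skipped, C→slot 5, F→slot 4.
Slots: [1:I] [2:B] [3:H] [4:F] [5:C]
5 of 9 scheduled.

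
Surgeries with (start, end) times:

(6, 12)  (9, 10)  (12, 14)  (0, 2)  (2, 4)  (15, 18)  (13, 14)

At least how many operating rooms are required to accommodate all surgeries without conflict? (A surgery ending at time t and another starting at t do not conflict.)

2

Events (time:±→running): 0:+→1 2:-→0 2:+→1 4:-→0 6:+→1 9:+→2 … peak 2.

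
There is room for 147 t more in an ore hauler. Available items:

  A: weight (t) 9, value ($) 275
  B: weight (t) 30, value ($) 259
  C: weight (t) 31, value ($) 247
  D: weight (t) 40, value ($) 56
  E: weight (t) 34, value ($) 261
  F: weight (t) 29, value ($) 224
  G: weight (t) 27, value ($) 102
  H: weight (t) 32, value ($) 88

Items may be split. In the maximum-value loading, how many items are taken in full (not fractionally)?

5

Ratios (sorted): A 30.56, B 8.63, C 7.97, F 7.72, E 7.68, G 3.78, H 2.75, D 1.40
take A (9 @ 275); take B (30 @ 259); take C (31 @ 247); take F (29 @ 224); take E (34 @ 261); take 14/27 of G → 52.89. Capacity used 147/147.
5 item(s) taken whole; one partial (take 14/27 of G).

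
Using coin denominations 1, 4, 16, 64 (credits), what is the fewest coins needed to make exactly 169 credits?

169 − 2×64→41 − 2×16→9 − 2×4→1 − 1×1→0
Total coins = 2 + 2 + 2 + 1 = 7

7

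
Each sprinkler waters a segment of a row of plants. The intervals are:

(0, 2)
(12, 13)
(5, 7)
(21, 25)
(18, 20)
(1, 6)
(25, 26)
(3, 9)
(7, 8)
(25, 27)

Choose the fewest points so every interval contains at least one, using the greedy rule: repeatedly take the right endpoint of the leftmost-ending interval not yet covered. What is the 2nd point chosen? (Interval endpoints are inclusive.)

7

Sort by right endpoint; whenever an interval is uncovered, place a point at its right end.
Sorted: [0,2] [1,6] [5,7] [7,8] [3,9] [12,13] [18,20] [21,25] [25,26] [25,27]
{[0,2],[1,6]} hit by 2; {[5,7],[7,8],[3,9]} hit by 7; {[12,13]} hit by 13; {[18,20]} hit by 20; {[21,25],[25,26],[25,27]} hit by 25.
Points: 2, 7, 13, 20, 25 (5 total).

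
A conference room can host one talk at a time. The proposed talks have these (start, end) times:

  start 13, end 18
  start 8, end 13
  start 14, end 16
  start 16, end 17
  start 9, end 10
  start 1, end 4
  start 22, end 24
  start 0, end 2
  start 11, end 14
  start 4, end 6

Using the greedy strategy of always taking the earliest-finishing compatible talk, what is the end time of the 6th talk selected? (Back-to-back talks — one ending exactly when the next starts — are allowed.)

17

By end time: (0,2), (1,4), (4,6), (9,10), (8,13), (11,14), (14,16), (16,17), (13,18), (22,24).
Pick (0,2); next start ≥ 2 → (4,6); next start ≥ 6 → (9,10); next start ≥ 10 → (11,14); next start ≥ 14 → (14,16); next start ≥ 16 → (16,17); next start ≥ 17 → (22,24).
Selected: (0,2) (4,6) (9,10) (11,14) (14,16) (16,17) (22,24)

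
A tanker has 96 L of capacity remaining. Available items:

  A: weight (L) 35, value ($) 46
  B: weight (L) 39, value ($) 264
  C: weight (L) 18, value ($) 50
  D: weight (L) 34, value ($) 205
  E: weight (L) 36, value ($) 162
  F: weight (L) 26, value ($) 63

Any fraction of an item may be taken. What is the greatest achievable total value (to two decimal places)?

572.50

Greedy by value/weight ratio, highest first.
Order: B (264/39=6.77) > D (205/34=6.03) > E (162/36=4.50) > C (50/18=2.78) > F (63/26=2.42) > A (46/35=1.31)
Fill: take B (39 @ 264) → take D (34 @ 205) → take 23/36 of E → 103.50; 96/96 used.
Total value = 572.50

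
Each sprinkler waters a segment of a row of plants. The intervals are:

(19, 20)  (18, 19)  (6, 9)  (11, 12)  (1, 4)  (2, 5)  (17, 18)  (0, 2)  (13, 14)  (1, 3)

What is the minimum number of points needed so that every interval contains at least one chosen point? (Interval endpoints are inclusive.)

6

Sort by right endpoint; whenever an interval is uncovered, place a point at its right end.
Sorted: [0,2] [1,3] [1,4] [2,5] [6,9] [11,12] [13,14] [17,18] [18,19] [19,20]
{[0,2],[1,3],[1,4],[2,5]} hit by 2; {[6,9]} hit by 9; {[11,12]} hit by 12; {[13,14]} hit by 14; {[17,18],[18,19]} hit by 18; {[19,20]} hit by 20.
Points: 2, 9, 12, 14, 18, 20 (6 total).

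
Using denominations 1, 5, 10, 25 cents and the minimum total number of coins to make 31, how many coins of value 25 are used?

1

Use the largest denomination that fits, subtract, and repeat.
31 − 1×25→6 − 1×5→1 − 1×1→0
Count of 25: 1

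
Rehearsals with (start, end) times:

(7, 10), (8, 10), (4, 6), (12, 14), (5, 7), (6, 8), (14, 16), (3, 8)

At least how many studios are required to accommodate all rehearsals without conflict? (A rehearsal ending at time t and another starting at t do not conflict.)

Events (time:±→running): 3:+→1 4:+→2 5:+→3 … peak 3.

3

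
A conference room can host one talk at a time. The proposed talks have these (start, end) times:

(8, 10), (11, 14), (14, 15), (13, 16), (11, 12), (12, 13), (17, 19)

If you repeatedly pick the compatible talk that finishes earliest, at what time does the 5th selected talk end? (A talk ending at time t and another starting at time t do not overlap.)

19

Sorted by end: (8,10)  (11,12)  (12,13)  (11,14)  (14,15)  (13,16)  (17,19)
take (8,10); take (11,12); take (12,13); skip (11,14); take (14,15); skip (13,16); take (17,19).
Selected: (8,10) (11,12) (12,13) (14,15) (17,19)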